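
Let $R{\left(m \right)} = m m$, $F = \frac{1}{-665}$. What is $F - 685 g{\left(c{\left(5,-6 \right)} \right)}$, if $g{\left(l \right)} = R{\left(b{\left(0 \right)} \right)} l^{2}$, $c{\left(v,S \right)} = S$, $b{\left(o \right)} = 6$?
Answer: $- \frac{590360401}{665} \approx -8.8776 \cdot 10^{5}$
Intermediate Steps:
$F = - \frac{1}{665} \approx -0.0015038$
$R{\left(m \right)} = m^{2}$
$g{\left(l \right)} = 36 l^{2}$ ($g{\left(l \right)} = 6^{2} l^{2} = 36 l^{2}$)
$F - 685 g{\left(c{\left(5,-6 \right)} \right)} = - \frac{1}{665} - 685 \cdot 36 \left(-6\right)^{2} = - \frac{1}{665} - 685 \cdot 36 \cdot 36 = - \frac{1}{665} - 887760 = - \frac{590360401}{665}$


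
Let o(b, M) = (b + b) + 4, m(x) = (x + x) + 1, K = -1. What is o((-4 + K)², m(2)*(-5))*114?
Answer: 6156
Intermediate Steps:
m(x) = 1 + 2*x (m(x) = 2*x + 1 = 1 + 2*x)
o(b, M) = 4 + 2*b (o(b, M) = 2*b + 4 = 4 + 2*b)
o((-4 + K)², m(2)*(-5))*114 = (4 + 2*(-4 - 1)²)*114 = (4 + 2*(-5)²)*114 = (4 + 2*25)*114 = (4 + 50)*114 = 54*114 = 6156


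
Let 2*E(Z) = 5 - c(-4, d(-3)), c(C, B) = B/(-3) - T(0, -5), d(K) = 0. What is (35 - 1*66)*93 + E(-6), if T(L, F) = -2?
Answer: -5763/2 ≈ -2881.5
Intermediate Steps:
c(C, B) = 2 - B/3 (c(C, B) = B/(-3) - 1*(-2) = B*(-⅓) + 2 = -B/3 + 2 = 2 - B/3)
E(Z) = 3/2 (E(Z) = (5 - (2 - ⅓*0))/2 = (5 - (2 + 0))/2 = (5 - 1*2)/2 = (5 - 2)/2 = (½)*3 = 3/2)
(35 - 1*66)*93 + E(-6) = (35 - 1*66)*93 + 3/2 = (35 - 66)*93 + 3/2 = -31*93 + 3/2 = -2883 + 3/2 = -5763/2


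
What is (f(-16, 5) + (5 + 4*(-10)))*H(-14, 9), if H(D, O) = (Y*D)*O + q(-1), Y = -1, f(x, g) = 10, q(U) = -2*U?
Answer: -3200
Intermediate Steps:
H(D, O) = 2 - D*O (H(D, O) = (-D)*O - 2*(-1) = -D*O + 2 = 2 - D*O)
(f(-16, 5) + (5 + 4*(-10)))*H(-14, 9) = (10 + (5 + 4*(-10)))*(2 - 1*(-14)*9) = (10 + (5 - 40))*(2 + 126) = (10 - 35)*128 = -25*128 = -3200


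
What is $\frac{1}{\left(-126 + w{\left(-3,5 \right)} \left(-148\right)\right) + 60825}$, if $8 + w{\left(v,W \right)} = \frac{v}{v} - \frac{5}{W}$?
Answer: $\frac{1}{61883} \approx 1.616 \cdot 10^{-5}$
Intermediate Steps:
$w{\left(v,W \right)} = -7 - \frac{5}{W}$ ($w{\left(v,W \right)} = -8 + \left(\frac{v}{v} - \frac{5}{W}\right) = -8 + \left(1 - \frac{5}{W}\right) = -7 - \frac{5}{W}$)
$\frac{1}{\left(-126 + w{\left(-3,5 \right)} \left(-148\right)\right) + 60825} = \frac{1}{\left(-126 + \left(-7 - \frac{5}{5}\right) \left(-148\right)\right) + 60825} = \frac{1}{\left(-126 + \left(-7 - 1\right) \left(-148\right)\right) + 60825} = \frac{1}{\left(-126 - -1184\right) + 60825} = \frac{1}{\left(-126 + 1184\right) + 60825} = \frac{1}{1058 + 60825} = \frac{1}{61883}$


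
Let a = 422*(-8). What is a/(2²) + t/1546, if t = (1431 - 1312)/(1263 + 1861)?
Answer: -4076270057/4829704 ≈ -844.00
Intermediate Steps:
t = 119/3124 ≈ 0.038092
a = -3376
a/(2²) + t/1546 = -3376/(2²) + (119/3124)/1546 = -3376/4 + (119/3124)*(1/1546) = -3376*¼ + 119/4829704 = -844 + 119/4829704 = -4076270057/4829704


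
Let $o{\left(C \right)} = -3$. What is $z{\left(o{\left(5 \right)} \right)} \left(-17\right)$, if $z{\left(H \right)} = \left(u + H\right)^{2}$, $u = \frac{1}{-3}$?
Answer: $- \frac{1700}{9} \approx -188.89$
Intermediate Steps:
$u = - \frac{1}{3} \approx -0.33333$
$z{\left(H \right)} = \left(- \frac{1}{3} + H\right)^{2}$
$z{\left(o{\left(5 \right)} \right)} \left(-17\right) = \frac{\left(-1 + 3 \left(-3\right)\right)^{2}}{9} \left(-17\right) = \frac{\left(-1 - 9\right)^{2}}{9} \left(-17\right) = \frac{\left(-10\right)^{2}}{9} \left(-17\right) = \frac{1}{9} \cdot 100 \left(-17\right) = \frac{100}{9} \left(-17\right) = - \frac{1700}{9}$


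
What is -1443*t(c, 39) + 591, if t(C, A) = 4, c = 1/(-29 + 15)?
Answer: -5181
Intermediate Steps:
c = -1/14 (c = 1/(-14) = -1/14 ≈ -0.071429)
-1443*t(c, 39) + 591 = -1443*4 + 591 = -5772 + 591 = -5181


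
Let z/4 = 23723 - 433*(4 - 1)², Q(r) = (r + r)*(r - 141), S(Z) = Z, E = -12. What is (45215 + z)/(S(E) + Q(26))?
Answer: -124519/5992 ≈ -20.781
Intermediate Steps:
Q(r) = 2*r*(-141 + r) (Q(r) = (2*r)*(-141 + r) = 2*r*(-141 + r))
z = 79304 (z = 4*(23723 - 433*(4 - 1)²) = 4*(23723 - 433*3²) = 4*(23723 - 433*9) = 4*(23723 - 3897) = 4*19826 = 79304)
(45215 + z)/(S(E) + Q(26)) = (45215 + 79304)/(-12 + 2*26*(-141 + 26)) = 124519/(-12 + 2*26*(-115)) = 124519/(-12 - 5980) = 124519/(-5992) = 124519*(-1/5992) = -124519/5992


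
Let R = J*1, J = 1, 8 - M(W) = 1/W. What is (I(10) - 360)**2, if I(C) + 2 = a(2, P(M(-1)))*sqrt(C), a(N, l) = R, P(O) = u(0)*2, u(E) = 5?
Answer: (362 - sqrt(10))**2 ≈ 1.2876e+5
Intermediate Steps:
M(W) = 8 - 1/W
R = 1 (R = 1*1 = 1)
P(O) = 10 (P(O) = 5*2 = 10)
a(N, l) = 1
I(C) = -2 + sqrt(C) (I(C) = -2 + 1*sqrt(C) = -2 + sqrt(C))
(I(10) - 360)**2 = ((-2 + sqrt(10)) - 360)**2 = (-362 + sqrt(10))**2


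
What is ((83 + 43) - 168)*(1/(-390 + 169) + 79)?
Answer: -733236/221 ≈ -3317.8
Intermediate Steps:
((83 + 43) - 168)*(1/(-390 + 169) + 79) = (126 - 168)*(1/(-221) + 79) = -42*(-1/221 + 79) = -42*17458/221 = -733236/221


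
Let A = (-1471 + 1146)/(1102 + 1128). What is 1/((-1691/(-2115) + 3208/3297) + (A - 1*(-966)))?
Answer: 1036675710/1003115192689 ≈ 0.0010335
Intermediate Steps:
A = -65/446 (A = -325/2230 = -325*1/2230 = -65/446 ≈ -0.14574)
1/((-1691/(-2115) + 3208/3297) + (A - 1*(-966))) = 1/((-1691/(-2115) + 3208/3297) + (-65/446 - 1*(-966))) = 1/((-1691*(-1/2115) + 3208*(1/3297)) + (-65/446 + 966)) = 1/((1691/2115 + 3208/3297) + 430771/446) = 1/(4120049/2324385 + 430771/446) = 1/(1003115192689/1036675710) = 1036675710/1003115192689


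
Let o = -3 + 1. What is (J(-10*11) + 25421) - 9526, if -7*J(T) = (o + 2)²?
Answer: 15895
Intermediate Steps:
o = -2
J(T) = 0 (J(T) = -(-2 + 2)²/7 = -⅐*0² = -⅐*0 = 0)
(J(-10*11) + 25421) - 9526 = (0 + 25421) - 9526 = 25421 - 9526 = 15895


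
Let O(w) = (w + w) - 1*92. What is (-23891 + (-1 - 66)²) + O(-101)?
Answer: -19696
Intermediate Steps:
O(w) = -92 + 2*w (O(w) = 2*w - 92 = -92 + 2*w)
(-23891 + (-1 - 66)²) + O(-101) = (-23891 + (-1 - 66)²) + (-92 + 2*(-101)) = (-23891 + (-67)²) + (-92 - 202) = (-23891 + 4489) - 294 = -19402 - 294 = -19696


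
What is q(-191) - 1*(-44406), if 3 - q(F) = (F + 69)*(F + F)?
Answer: -2195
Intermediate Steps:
q(F) = 3 - 2*F*(69 + F) (q(F) = 3 - (F + 69)*(F + F) = 3 - (69 + F)*2*F = 3 - 2*F*(69 + F))
q(-191) - 1*(-44406) = (3 - 138*(-191) - 2*(-191)²) - 1*(-44406) = (3 + 26358 - 2*36481) + 44406 = (3 + 26358 - 72962) + 44406 = -46601 + 44406 = -2195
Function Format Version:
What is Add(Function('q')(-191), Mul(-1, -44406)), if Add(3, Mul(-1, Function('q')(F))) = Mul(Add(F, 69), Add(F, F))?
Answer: -2195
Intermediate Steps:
Function('q')(F) = Add(3, Mul(-2, F, Add(69, F))) (Function('q')(F) = Add(3, Mul(-1, Mul(Add(F, 69), Add(F, F)))) = Add(3, Mul(-1, Mul(Add(69, F), Mul(2, F)))) = Add(3, Mul(-1, Mul(2, F, Add(69, F)))) = Add(3, Mul(-2, F, Add(69, F))))
Add(Function('q')(-191), Mul(-1, -44406)) = Add(Add(3, Mul(-138, -191), Mul(-2, Pow(-191, 2))), Mul(-1, -44406)) = Add(Add(3, 26358, Mul(-2, 36481)), 44406) = Add(Add(3, 26358, -72962), 44406) = Add(-46601, 44406) = -2195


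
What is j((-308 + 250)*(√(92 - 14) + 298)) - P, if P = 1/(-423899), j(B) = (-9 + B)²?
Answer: 126877311849660/423899 + 2005988*√78 ≈ 3.1703e+8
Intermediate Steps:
P = -1/423899 ≈ -2.3591e-6
j((-308 + 250)*(√(92 - 14) + 298)) - P = (-9 + (-308 + 250)*(√(92 - 14) + 298))² - 1*(-1/423899) = (-9 - 58*(√78 + 298))² + 1/423899 = (-9 - 58*(298 + √78))² + 1/423899 = (-9 + (-17284 - 58*√78))² + 1/423899 = (-17293 - 58*√78)² + 1/423899 = 1/423899 + (-17293 - 58*√78)²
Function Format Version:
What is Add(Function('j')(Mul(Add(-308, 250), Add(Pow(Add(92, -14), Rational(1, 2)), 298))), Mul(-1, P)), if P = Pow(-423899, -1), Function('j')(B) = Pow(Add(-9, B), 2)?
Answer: Add(Rational(126877311849660, 423899), Mul(2005988, Pow(78, Rational(1, 2)))) ≈ 3.1703e+8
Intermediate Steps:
P = Rational(-1, 423899) ≈ -2.3591e-6
Add(Function('j')(Mul(Add(-308, 250), Add(Pow(Add(92, -14), Rational(1, 2)), 298))), Mul(-1, P)) = Add(Pow(Add(-9, Mul(Add(-308, 250), Add(Pow(Add(92, -14), Rational(1, 2)), 298))), 2), Mul(-1, Rational(-1, 423899))) = Add(Pow(Add(-9, Mul(-58, Add(Pow(78, Rational(1, 2)), 298))), 2), Rational(1, 423899)) = Add(Pow(Add(-9, Mul(-58, Add(298, Pow(78, Rational(1, 2))))), 2), Rational(1, 423899)) = Add(Pow(Add(-9, Add(-17284, Mul(-58, Pow(78, Rational(1, 2))))), 2), Rational(1, 423899)) = Add(Pow(Add(-17293, Mul(-58, Pow(78, Rational(1, 2)))), 2), Rational(1, 423899)) = Add(Rational(1, 423899), Pow(Add(-17293, Mul(-58, Pow(78, Rational(1, 2)))), 2))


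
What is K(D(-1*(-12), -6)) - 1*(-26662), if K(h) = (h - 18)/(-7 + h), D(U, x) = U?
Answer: 133304/5 ≈ 26661.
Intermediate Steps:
K(h) = (-18 + h)/(-7 + h)
K(D(-1*(-12), -6)) - 1*(-26662) = (-18 - 1*(-12))/(-7 - 1*(-12)) - 1*(-26662) = (-18 + 12)/(-7 + 12) + 26662 = -6/5 + 26662 = 133304/5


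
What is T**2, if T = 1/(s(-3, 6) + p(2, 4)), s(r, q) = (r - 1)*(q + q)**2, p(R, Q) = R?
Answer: 1/329476 ≈ 3.0351e-6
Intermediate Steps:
s(r, q) = 4*q**2*(-1 + r) (s(r, q) = (-1 + r)*(2*q)**2 = (-1 + r)*(4*q**2) = 4*q**2*(-1 + r))
T = -1/574 (T = 1/(4*6**2*(-1 - 3) + 2) = 1/(4*36*(-4) + 2) = 1/(-576 + 2) = 1/(-574) = -1/574 ≈ -0.0017422)
T**2 = (-1/574)**2 = 1/329476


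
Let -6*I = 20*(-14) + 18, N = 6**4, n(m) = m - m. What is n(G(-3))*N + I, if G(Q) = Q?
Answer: 131/3 ≈ 43.667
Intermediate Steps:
n(m) = 0
N = 1296
I = 131/3 (I = -(20*(-14) + 18)/6 = -(-280 + 18)/6 = -1/6*(-262) = 131/3 ≈ 43.667)
n(G(-3))*N + I = 0*1296 + 131/3 = 0 + 131/3 = 131/3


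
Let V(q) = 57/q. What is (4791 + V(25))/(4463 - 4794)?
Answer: -119832/8275 ≈ -14.481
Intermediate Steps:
(4791 + V(25))/(4463 - 4794) = (4791 + 57/25)/(4463 - 4794) = (4791 + 57*(1/25))/(-331) = (4791 + 57/25)*(-1/331) = (119832/25)*(-1/331) = -119832/8275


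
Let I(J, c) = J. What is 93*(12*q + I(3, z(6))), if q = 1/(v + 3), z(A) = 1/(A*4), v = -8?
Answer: 279/5 ≈ 55.800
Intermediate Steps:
z(A) = 1/(4*A)
q = -1/5 (q = 1/(-8 + 3) = 1/(-5) = -1/5 ≈ -0.20000)
93*(12*q + I(3, z(6))) = 93*(12*(-1/5) + 3) = 93*(-12/5 + 3) = 93*(3/5) = 279/5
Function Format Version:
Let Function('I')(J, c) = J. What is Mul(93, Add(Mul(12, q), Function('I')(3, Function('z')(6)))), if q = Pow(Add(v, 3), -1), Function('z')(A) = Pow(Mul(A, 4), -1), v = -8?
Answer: Rational(279, 5) ≈ 55.800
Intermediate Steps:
Function('z')(A) = Mul(Rational(1, 4), Pow(A, -1)) (Function('z')(A) = Pow(Mul(4, A), -1) = Mul(Rational(1, 4), Pow(A, -1)))
q = Rational(-1, 5) (q = Pow(Add(-8, 3), -1) = Pow(-5, -1) = Rational(-1, 5) ≈ -0.20000)
Mul(93, Add(Mul(12, q), Function('I')(3, Function('z')(6)))) = Mul(93, Add(Mul(12, Rational(-1, 5)), 3)) = Mul(93, Add(Rational(-12, 5), 3)) = Mul(93, Rational(3, 5)) = Rational(279, 5)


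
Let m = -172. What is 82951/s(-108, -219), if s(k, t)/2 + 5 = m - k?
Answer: -82951/138 ≈ -601.09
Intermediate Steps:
s(k, t) = -354 - 2*k (s(k, t) = -10 + 2*(-172 - k) = -10 + (-344 - 2*k) = -354 - 2*k)
82951/s(-108, -219) = 82951/(-354 - 2*(-108)) = 82951/(-354 + 216) = 82951/(-138) = 82951*(-1/138) = -82951/138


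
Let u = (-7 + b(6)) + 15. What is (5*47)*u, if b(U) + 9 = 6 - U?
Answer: -235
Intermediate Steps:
b(U) = -3 - U (b(U) = -9 + (6 - U) = -3 - U)
u = -1 (u = (-7 + (-3 - 1*6)) + 15 = (-7 + (-3 - 6)) + 15 = (-7 - 9) + 15 = -16 + 15 = -1)
(5*47)*u = (5*47)*(-1) = 235*(-1) = -235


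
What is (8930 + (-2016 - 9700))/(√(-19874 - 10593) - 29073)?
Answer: 5785527/60376414 + 199*I*√30467/60376414 ≈ 0.095824 + 0.00057531*I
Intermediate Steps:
(8930 + (-2016 - 9700))/(√(-19874 - 10593) - 29073) = (8930 - 11716)/(√(-30467) - 29073) = -2786/(I*√30467 - 29073) = -2786/(-29073 + I*√30467)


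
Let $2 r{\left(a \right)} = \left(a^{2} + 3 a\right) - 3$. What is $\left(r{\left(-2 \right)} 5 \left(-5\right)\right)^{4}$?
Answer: $\frac{244140625}{16} \approx 1.5259 \cdot 10^{7}$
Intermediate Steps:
$r{\left(a \right)} = - \frac{3}{2} + \frac{a^{2}}{2} + \frac{3 a}{2}$ ($r{\left(a \right)} = \frac{\left(a^{2} + 3 a\right) - 3}{2} = \frac{-3 + a^{2} + 3 a}{2} = - \frac{3}{2} + \frac{a^{2}}{2} + \frac{3 a}{2}$)
$\left(r{\left(-2 \right)} 5 \left(-5\right)\right)^{4} = \left(\left(- \frac{3}{2} + \frac{\left(-2\right)^{2}}{2} + \frac{3}{2} \left(-2\right)\right) 5 \left(-5\right)\right)^{4} = \left(\left(- \frac{3}{2} + \frac{1}{2} \cdot 4 - 3\right) 5 \left(-5\right)\right)^{4} = \left(\left(- \frac{3}{2} + 2 - 3\right) 5 \left(-5\right)\right)^{4} = \left(\left(- \frac{5}{2}\right) 5 \left(-5\right)\right)^{4} = \left(\left(- \frac{25}{2}\right) \left(-5\right)\right)^{4} = \left(\frac{125}{2}\right)^{4} = \frac{244140625}{16}$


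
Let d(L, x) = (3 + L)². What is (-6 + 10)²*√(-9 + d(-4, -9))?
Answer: 32*I*√2 ≈ 45.255*I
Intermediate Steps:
(-6 + 10)²*√(-9 + d(-4, -9)) = (-6 + 10)²*√(-9 + (3 - 4)²) = 4²*√(-9 + (-1)²) = 16*√(-9 + 1) = 16*√(-8) = 16*(2*I*√2) = 32*I*√2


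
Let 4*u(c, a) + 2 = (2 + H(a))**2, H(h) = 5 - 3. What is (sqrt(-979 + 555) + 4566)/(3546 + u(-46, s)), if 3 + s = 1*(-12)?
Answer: 9132/7099 + 4*I*sqrt(106)/7099 ≈ 1.2864 + 0.0058012*I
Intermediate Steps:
H(h) = 2
s = -15 (s = -3 + 1*(-12) = -3 - 12 = -15)
u(c, a) = 7/2 (u(c, a) = -1/2 + (2 + 2)**2/4 = -1/2 + (1/4)*4**2 = -1/2 + (1/4)*16 = -1/2 + 4 = 7/2)
(sqrt(-979 + 555) + 4566)/(3546 + u(-46, s)) = (sqrt(-979 + 555) + 4566)/(3546 + 7/2) = (sqrt(-424) + 4566)/(7099/2) = (2*I*sqrt(106) + 4566)*(2/7099) = (4566 + 2*I*sqrt(106))*(2/7099) = 9132/7099 + 4*I*sqrt(106)/7099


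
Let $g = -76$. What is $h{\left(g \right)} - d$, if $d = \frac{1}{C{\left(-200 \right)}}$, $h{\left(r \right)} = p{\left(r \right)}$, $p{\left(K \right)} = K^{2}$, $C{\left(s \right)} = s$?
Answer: $\frac{1155201}{200} \approx 5776.0$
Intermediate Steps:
$h{\left(r \right)} = r^{2}$
$d = - \frac{1}{200}$ ($d = \frac{1}{-200} = - \frac{1}{200} \approx -0.005$)
$h{\left(g \right)} - d = \left(-76\right)^{2} - - \frac{1}{200} = 5776 + \frac{1}{200} = \frac{1155201}{200}$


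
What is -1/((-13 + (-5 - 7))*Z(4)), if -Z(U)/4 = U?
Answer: -1/400 ≈ -0.0025000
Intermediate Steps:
Z(U) = -4*U
-1/((-13 + (-5 - 7))*Z(4)) = -1/((-13 + (-5 - 7))*(-4*4)) = -1/((-13 - 12)*(-16)) = -1/((-25*(-16))) = -1/400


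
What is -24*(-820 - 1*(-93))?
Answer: 17448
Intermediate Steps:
-24*(-820 - 1*(-93)) = -24*(-820 + 93) = -24*(-727) = 17448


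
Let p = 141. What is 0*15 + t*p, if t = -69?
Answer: -9729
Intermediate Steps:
0*15 + t*p = 0*15 - 69*141 = 0 - 9729 = -9729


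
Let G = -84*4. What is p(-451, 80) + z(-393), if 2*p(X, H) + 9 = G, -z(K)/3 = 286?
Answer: -2061/2 ≈ -1030.5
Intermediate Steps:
z(K) = -858 (z(K) = -3*286 = -858)
G = -336
p(X, H) = -345/2 (p(X, H) = -9/2 + (½)*(-336) = -9/2 - 168 = -345/2)
p(-451, 80) + z(-393) = -345/2 - 858 = -2061/2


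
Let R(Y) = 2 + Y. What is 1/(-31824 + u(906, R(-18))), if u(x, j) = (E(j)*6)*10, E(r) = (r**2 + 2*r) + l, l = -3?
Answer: -1/18564 ≈ -5.3868e-5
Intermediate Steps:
E(r) = -3 + r**2 + 2*r (E(r) = (r**2 + 2*r) - 3 = -3 + r**2 + 2*r)
u(x, j) = -180 + 60*j**2 + 120*j (u(x, j) = ((-3 + j**2 + 2*j)*6)*10 = (-18 + 6*j**2 + 12*j)*10 = -180 + 60*j**2 + 120*j)
1/(-31824 + u(906, R(-18))) = 1/(-31824 + (-180 + 60*(2 - 18)**2 + 120*(2 - 18))) = 1/(-31824 + (-180 + 60*(-16)**2 + 120*(-16))) = 1/(-31824 + (-180 + 60*256 - 1920)) = 1/(-31824 + (-180 + 15360 - 1920)) = 1/(-31824 + 13260) = 1/(-18564) = -1/18564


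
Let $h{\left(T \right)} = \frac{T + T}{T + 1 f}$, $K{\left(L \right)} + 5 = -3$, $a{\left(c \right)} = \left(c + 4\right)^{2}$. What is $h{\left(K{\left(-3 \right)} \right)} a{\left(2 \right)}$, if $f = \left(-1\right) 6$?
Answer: $\frac{288}{7} \approx 41.143$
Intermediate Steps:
$a{\left(c \right)} = \left(4 + c\right)^{2}$
$f = -6$
$K{\left(L \right)} = -8$ ($K{\left(L \right)} = -5 - 3 = -8$)
$h{\left(T \right)} = \frac{2 T}{-6 + T}$ ($h{\left(T \right)} = \frac{T + T}{T + 1 \left(-6\right)} = \frac{2 T}{T - 6} = \frac{2 T}{-6 + T}$)
$h{\left(K{\left(-3 \right)} \right)} a{\left(2 \right)} = 2 \left(-8\right) \frac{1}{-6 - 8} \left(4 + 2\right)^{2} = 2 \left(-8\right) \frac{1}{-14} \cdot 6^{2} = 2 \left(-8\right) \left(- \frac{1}{14}\right) 36 = \frac{8}{7} \cdot 36 = \frac{288}{7}$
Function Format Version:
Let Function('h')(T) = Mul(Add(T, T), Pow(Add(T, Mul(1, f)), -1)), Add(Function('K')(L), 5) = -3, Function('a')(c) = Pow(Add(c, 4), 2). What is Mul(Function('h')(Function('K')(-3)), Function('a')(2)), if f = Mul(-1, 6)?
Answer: Rational(288, 7) ≈ 41.143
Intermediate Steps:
Function('a')(c) = Pow(Add(4, c), 2)
f = -6
Function('K')(L) = -8 (Function('K')(L) = Add(-5, -3) = -8)
Function('h')(T) = Mul(2, T, Pow(Add(-6, T), -1)) (Function('h')(T) = Mul(Add(T, T), Pow(Add(T, Mul(1, -6)), -1)) = Mul(Mul(2, T), Pow(Add(T, -6), -1)) = Mul(Mul(2, T), Pow(Add(-6, T), -1)) = Mul(2, T, Pow(Add(-6, T), -1)))
Mul(Function('h')(Function('K')(-3)), Function('a')(2)) = Mul(Mul(2, -8, Pow(Add(-6, -8), -1)), Pow(Add(4, 2), 2)) = Mul(Mul(2, -8, Pow(-14, -1)), Pow(6, 2)) = Mul(Mul(2, -8, Rational(-1, 14)), 36) = Mul(Rational(8, 7), 36) = Rational(288, 7)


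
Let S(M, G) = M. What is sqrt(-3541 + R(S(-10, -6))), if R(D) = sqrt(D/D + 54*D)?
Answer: sqrt(-3541 + 7*I*sqrt(11)) ≈ 0.1951 + 59.507*I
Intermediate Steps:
R(D) = sqrt(1 + 54*D)
sqrt(-3541 + R(S(-10, -6))) = sqrt(-3541 + sqrt(1 + 54*(-10))) = sqrt(-3541 + sqrt(1 - 540)) = sqrt(-3541 + sqrt(-539)) = sqrt(-3541 + 7*I*sqrt(11))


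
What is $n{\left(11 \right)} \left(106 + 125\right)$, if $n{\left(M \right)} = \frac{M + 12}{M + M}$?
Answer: $\frac{483}{2} \approx 241.5$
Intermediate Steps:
$n{\left(M \right)} = \frac{12 + M}{2 M}$
$n{\left(11 \right)} \left(106 + 125\right) = \frac{12 + 11}{2 \cdot 11} \left(106 + 125\right) = \frac{1}{2} \cdot \frac{1}{11} \cdot 23 \cdot 231 = \frac{23}{22} \cdot 231 = \frac{483}{2}$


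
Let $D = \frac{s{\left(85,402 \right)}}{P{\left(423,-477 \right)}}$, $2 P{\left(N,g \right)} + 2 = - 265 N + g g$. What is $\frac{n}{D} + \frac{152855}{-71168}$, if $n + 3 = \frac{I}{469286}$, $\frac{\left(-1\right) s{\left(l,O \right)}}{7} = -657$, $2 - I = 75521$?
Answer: $- \frac{152926611026263}{3657096992256} \approx -41.816$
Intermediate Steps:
$I = -75519$ ($I = 2 - 75521 = -75519$)
$s{\left(l,O \right)} = 4599$ ($s{\left(l,O \right)} = \left(-7\right) \left(-657\right) = 4599$)
$P{\left(N,g \right)} = -1 + \frac{g^{2}}{2} - \frac{265 N}{2}$ ($P{\left(N,g \right)} = -1 + \frac{- 265 N + g g}{2} = -1 + \frac{- 265 N + g^{2}}{2} = -1 + \frac{g^{2} - 265 N}{2} = -1 - \left(- \frac{g^{2}}{2} + \frac{265 N}{2}\right) = -1 + \frac{g^{2}}{2} - \frac{265 N}{2}$)
$D = \frac{4599}{57716}$ ($D = \frac{4599}{-1 + \frac{\left(-477\right)^{2}}{2} - \frac{112095}{2}} = \frac{4599}{-1 + \frac{1}{2} \cdot 227529 - \frac{112095}{2}} = \frac{4599}{-1 + \frac{227529}{2} - \frac{112095}{2}} = \frac{4599}{57716} \approx 0.079683$)
$n = - \frac{1483377}{469286}$ ($n = -3 - \frac{75519}{469286} = - \frac{1483377}{469286} \approx -3.1609$)
$\frac{n}{D} + \frac{152855}{-71168} = - \frac{1483377}{469286 \cdot \frac{4599}{57716}} + \frac{152855}{-71168} = \left(- \frac{1483377}{469286}\right) \frac{57716}{4599} + 152855 \left(- \frac{1}{71168}\right) = - \frac{2038442546}{51386817} - \frac{152855}{71168} = - \frac{152926611026263}{3657096992256}$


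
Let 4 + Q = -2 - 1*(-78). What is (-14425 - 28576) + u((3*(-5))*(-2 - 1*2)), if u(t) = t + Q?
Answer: -42869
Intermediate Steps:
Q = 72 (Q = -4 + (-2 - 1*(-78)) = -4 + (-2 + 78) = -4 + 76 = 72)
u(t) = 72 + t (u(t) = t + 72 = 72 + t)
(-14425 - 28576) + u((3*(-5))*(-2 - 1*2)) = (-14425 - 28576) + (72 + (3*(-5))*(-2 - 1*2)) = -43001 + (72 - 15*(-2 - 2)) = -43001 + (72 - 15*(-4)) = -43001 + (72 + 60) = -43001 + 132 = -42869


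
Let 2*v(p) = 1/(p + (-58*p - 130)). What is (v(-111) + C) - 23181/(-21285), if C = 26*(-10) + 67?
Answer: -16875762457/87935430 ≈ -191.91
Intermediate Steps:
v(p) = 1/(2*(-130 - 57*p)) (v(p) = 1/(2*(p + (-58*p - 130))) = 1/(2*(p + (-130 - 58*p))) = 1/(2*(-130 - 57*p)))
C = -193 (C = -260 + 67 = -193)
(v(-111) + C) - 23181/(-21285) = (-1/(260 + 114*(-111)) - 193) - 23181/(-21285) = (-1/(260 - 12654) - 193) - 23181*(-1/21285) = (-1/(-12394) - 193) + 7727/7095 = (-1*(-1/12394) - 193) + 7727/7095 = (1/12394 - 193) + 7727/7095 = -2392041/12394 + 7727/7095 = -16875762457/87935430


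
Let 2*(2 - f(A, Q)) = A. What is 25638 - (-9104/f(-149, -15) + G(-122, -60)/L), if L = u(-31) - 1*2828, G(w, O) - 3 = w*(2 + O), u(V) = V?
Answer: 3755964395/145809 ≈ 25759.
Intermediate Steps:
f(A, Q) = 2 - A/2
G(w, O) = 3 + w*(2 + O)
L = -2859 (L = -31 - 1*2828 = -31 - 2828 = -2859)
25638 - (-9104/f(-149, -15) + G(-122, -60)/L) = 25638 - (-9104/(2 - ½*(-149)) + (3 + 2*(-122) - 60*(-122))/(-2859)) = 25638 - (-9104/(2 + 149/2) + (3 - 244 + 7320)*(-1/2859)) = 25638 - (-9104/153/2 + 7079*(-1/2859)) = 25638 - (-9104*2/153 - 7079/2859) = 25638 - (-18208/153 - 7079/2859) = 25638 - 1*(-17713253/145809) = 25638 + 17713253/145809 = 3755964395/145809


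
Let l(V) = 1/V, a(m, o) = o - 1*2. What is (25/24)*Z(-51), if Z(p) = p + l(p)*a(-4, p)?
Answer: -15925/306 ≈ -52.042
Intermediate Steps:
a(m, o) = -2 + o (a(m, o) = o - 2 = -2 + o)
l(V) = 1/V
Z(p) = p + (-2 + p)/p
(25/24)*Z(-51) = (25/24)*(1 - 51 - 2/(-51)) = (25*(1/24))*(1 - 51 - 2*(-1/51)) = 25*(1 - 51 + 2/51)/24 = (25/24)*(-2548/51) = -15925/306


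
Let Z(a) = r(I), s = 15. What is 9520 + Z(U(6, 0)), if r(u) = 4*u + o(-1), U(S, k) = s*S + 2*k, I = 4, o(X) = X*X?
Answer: 9537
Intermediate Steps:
o(X) = X²
U(S, k) = 2*k + 15*S (U(S, k) = 15*S + 2*k = 2*k + 15*S)
r(u) = 1 + 4*u (r(u) = 4*u + (-1)² = 4*u + 1 = 1 + 4*u)
Z(a) = 17 (Z(a) = 1 + 4*4 = 1 + 16 = 17)
9520 + Z(U(6, 0)) = 9520 + 17 = 9537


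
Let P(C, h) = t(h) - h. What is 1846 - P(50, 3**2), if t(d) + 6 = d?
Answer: 1852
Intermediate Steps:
t(d) = -6 + d
P(C, h) = -6 (P(C, h) = (-6 + h) - h = -6)
1846 - P(50, 3**2) = 1846 - 1*(-6) = 1846 + 6 = 1852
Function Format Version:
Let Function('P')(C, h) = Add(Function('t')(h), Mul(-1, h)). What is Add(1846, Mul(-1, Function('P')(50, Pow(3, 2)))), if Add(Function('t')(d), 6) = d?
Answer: 1852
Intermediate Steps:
Function('t')(d) = Add(-6, d)
Function('P')(C, h) = -6 (Function('P')(C, h) = Add(Add(-6, h), Mul(-1, h)) = -6)
Add(1846, Mul(-1, Function('P')(50, Pow(3, 2)))) = Add(1846, Mul(-1, -6)) = Add(1846, 6) = 1852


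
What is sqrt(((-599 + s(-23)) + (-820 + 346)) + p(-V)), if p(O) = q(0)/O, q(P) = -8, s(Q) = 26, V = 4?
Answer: I*sqrt(1045) ≈ 32.326*I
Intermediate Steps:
p(O) = -8/O
sqrt(((-599 + s(-23)) + (-820 + 346)) + p(-V)) = sqrt(((-599 + 26) + (-820 + 346)) - 8/((-1*4))) = sqrt((-573 - 474) - 8/(-4)) = sqrt(-1047 - 8*(-1/4)) = sqrt(-1047 + 2) = sqrt(-1045) = I*sqrt(1045)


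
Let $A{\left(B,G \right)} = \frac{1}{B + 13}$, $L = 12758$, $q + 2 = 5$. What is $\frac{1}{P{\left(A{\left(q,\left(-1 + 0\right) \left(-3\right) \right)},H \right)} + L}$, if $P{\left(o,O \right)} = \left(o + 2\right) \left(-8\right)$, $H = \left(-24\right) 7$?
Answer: $\frac{2}{25483} \approx 7.8484 \cdot 10^{-5}$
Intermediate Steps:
$q = 3$ ($q = -2 + 5 = 3$)
$A{\left(B,G \right)} = \frac{1}{13 + B}$
$H = -168$
$P{\left(o,O \right)} = -16 - 8 o$ ($P{\left(o,O \right)} = \left(2 + o\right) \left(-8\right) = -16 - 8 o$)
$\frac{1}{P{\left(A{\left(q,\left(-1 + 0\right) \left(-3\right) \right)},H \right)} + L} = \frac{1}{\left(-16 - \frac{8}{13 + 3}\right) + 12758} = \frac{1}{\left(-16 - \frac{8}{16}\right) + 12758} = \frac{1}{\left(-16 - \frac{1}{2}\right) + 12758} = \frac{1}{- \frac{33}{2} + 12758} = \frac{1}{\frac{25483}{2}} = \frac{2}{25483}$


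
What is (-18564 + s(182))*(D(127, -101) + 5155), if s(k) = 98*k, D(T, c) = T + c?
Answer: -3771768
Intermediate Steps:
(-18564 + s(182))*(D(127, -101) + 5155) = (-18564 + 98*182)*((127 - 101) + 5155) = (-18564 + 17836)*(26 + 5155) = -728*5181 = -3771768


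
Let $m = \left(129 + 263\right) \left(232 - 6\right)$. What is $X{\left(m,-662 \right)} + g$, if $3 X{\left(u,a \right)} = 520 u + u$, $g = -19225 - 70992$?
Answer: $\frac{45885781}{3} \approx 1.5295 \cdot 10^{7}$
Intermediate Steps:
$g = -90217$
$m = 88592$ ($m = 392 \cdot 226 = 88592$)
$X{\left(u,a \right)} = \frac{521 u}{3}$ ($X{\left(u,a \right)} = \frac{520 u + u}{3} = \frac{521 u}{3}$)
$X{\left(m,-662 \right)} + g = \frac{521}{3} \cdot 88592 - 90217 = \frac{46156432}{3} - 90217 = \frac{45885781}{3}$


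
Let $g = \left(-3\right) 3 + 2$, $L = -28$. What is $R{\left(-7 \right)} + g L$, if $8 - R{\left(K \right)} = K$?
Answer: $211$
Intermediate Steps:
$R{\left(K \right)} = 8 - K$
$g = -7$ ($g = -9 + 2 = -7$)
$R{\left(-7 \right)} + g L = \left(8 - -7\right) - -196 = \left(8 + 7\right) + 196 = 15 + 196 = 211$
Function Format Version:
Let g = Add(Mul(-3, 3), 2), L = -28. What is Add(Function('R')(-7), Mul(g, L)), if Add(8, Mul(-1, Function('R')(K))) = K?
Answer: 211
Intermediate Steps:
Function('R')(K) = Add(8, Mul(-1, K))
g = -7 (g = Add(-9, 2) = -7)
Add(Function('R')(-7), Mul(g, L)) = Add(Add(8, Mul(-1, -7)), Mul(-7, -28)) = Add(Add(8, 7), 196) = Add(15, 196) = 211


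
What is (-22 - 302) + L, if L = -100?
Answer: -424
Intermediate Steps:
(-22 - 302) + L = (-22 - 302) - 100 = -324 - 100 = -424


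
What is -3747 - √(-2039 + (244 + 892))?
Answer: -3747 - I*√903 ≈ -3747.0 - 30.05*I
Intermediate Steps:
-3747 - √(-2039 + (244 + 892)) = -3747 - √(-2039 + 1136) = -3747 - √(-903) = -3747 - I*√903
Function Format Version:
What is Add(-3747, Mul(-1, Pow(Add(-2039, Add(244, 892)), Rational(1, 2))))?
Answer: Add(-3747, Mul(-1, I, Pow(903, Rational(1, 2)))) ≈ Add(-3747.0, Mul(-30.050, I))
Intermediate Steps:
Add(-3747, Mul(-1, Pow(Add(-2039, Add(244, 892)), Rational(1, 2)))) = Add(-3747, Mul(-1, Pow(Add(-2039, 1136), Rational(1, 2)))) = Add(-3747, Mul(-1, Pow(-903, Rational(1, 2)))) = Add(-3747, Mul(-1, Mul(I, Pow(903, Rational(1, 2))))) = Add(-3747, Mul(-1, I, Pow(903, Rational(1, 2))))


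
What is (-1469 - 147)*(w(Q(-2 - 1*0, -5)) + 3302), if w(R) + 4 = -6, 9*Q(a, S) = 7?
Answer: -5319872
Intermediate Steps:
Q(a, S) = 7/9 (Q(a, S) = (1/9)*7 = 7/9)
w(R) = -10 (w(R) = -4 - 6 = -10)
(-1469 - 147)*(w(Q(-2 - 1*0, -5)) + 3302) = (-1469 - 147)*(-10 + 3302) = -1616*3292 = -5319872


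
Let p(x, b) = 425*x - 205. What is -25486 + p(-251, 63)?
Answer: -132366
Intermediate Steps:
p(x, b) = -205 + 425*x
-25486 + p(-251, 63) = -25486 + (-205 + 425*(-251)) = -25486 + (-205 - 106675) = -25486 - 106880 = -132366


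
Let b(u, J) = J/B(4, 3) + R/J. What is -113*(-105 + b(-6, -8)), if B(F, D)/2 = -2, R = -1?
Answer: 92999/8 ≈ 11625.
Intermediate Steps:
B(F, D) = -4 (B(F, D) = 2*(-2) = -4)
b(u, J) = -1/J - J/4 (b(u, J) = J/(-4) - 1/J = J*(-¼) - 1/J = -J/4 - 1/J = -1/J - J/4)
-113*(-105 + b(-6, -8)) = -113*(-105 + (-1/(-8) - ¼*(-8))) = -113*(-105 + (-1*(-⅛) + 2)) = -113*(-105 + (⅛ + 2)) = -113*(-105 + 17/8) = -113*(-823/8) = 92999/8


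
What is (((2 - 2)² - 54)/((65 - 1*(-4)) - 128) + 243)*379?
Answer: 5454189/59 ≈ 92444.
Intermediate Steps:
(((2 - 2)² - 54)/((65 - 1*(-4)) - 128) + 243)*379 = ((0² - 54)/((65 + 4) - 128) + 243)*379 = ((0 - 54)/(69 - 128) + 243)*379 = (-54/(-59) + 243)*379 = (-54*(-1/59) + 243)*379 = (54/59 + 243)*379 = (14391/59)*379 = 5454189/59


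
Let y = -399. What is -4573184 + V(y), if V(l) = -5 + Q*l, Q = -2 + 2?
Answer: -4573189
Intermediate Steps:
Q = 0
V(l) = -5 (V(l) = -5 + 0*l = -5 + 0 = -5)
-4573184 + V(y) = -4573184 - 5 = -4573189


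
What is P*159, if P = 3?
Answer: 477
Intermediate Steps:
P*159 = 3*159 = 477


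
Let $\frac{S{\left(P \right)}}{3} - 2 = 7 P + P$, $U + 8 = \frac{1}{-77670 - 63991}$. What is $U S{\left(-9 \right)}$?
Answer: $\frac{237990690}{141661} \approx 1680.0$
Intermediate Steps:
$U = - \frac{1133289}{141661}$ ($U = -8 + \frac{1}{-77670 - 63991} = -8 + \frac{1}{-141661} = -8 - \frac{1}{141661} = - \frac{1133289}{141661} \approx -8.0$)
$S{\left(P \right)} = 6 + 24 P$ ($S{\left(P \right)} = 6 + 3 \left(7 P + P\right) = 6 + 3 \cdot 8 P = 6 + 24 P$)
$U S{\left(-9 \right)} = - \frac{1133289 \left(6 + 24 \left(-9\right)\right)}{141661} = - \frac{1133289 \left(6 - 216\right)}{141661} = \left(- \frac{1133289}{141661}\right) \left(-210\right) = \frac{237990690}{141661}$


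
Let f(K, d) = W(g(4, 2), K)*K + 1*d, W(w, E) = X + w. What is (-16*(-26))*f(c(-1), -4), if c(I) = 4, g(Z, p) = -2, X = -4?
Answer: -11648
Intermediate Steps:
W(w, E) = -4 + w
f(K, d) = d - 6*K (f(K, d) = (-4 - 2)*K + 1*d = -6*K + d = d - 6*K)
(-16*(-26))*f(c(-1), -4) = (-16*(-26))*(-4 - 6*4) = 416*(-4 - 24) = 416*(-28) = -11648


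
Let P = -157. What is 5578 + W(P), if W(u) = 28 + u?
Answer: 5449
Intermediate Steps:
5578 + W(P) = 5578 + (28 - 157) = 5578 - 129 = 5449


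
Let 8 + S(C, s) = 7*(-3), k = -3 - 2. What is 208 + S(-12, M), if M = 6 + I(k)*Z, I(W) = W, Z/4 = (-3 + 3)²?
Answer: 179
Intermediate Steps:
k = -5
Z = 0 (Z = 4*(-3 + 3)² = 4*0² = 4*0 = 0)
M = 6 (M = 6 - 5*0 = 6 + 0 = 6)
S(C, s) = -29 (S(C, s) = -8 + 7*(-3) = -8 - 21 = -29)
208 + S(-12, M) = 208 - 29 = 179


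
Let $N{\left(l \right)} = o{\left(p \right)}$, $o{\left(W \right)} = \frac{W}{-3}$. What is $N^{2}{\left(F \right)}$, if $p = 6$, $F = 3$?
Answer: $4$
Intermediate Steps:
$o{\left(W \right)} = - \frac{W}{3}$ ($o{\left(W \right)} = W \left(- \frac{1}{3}\right) = - \frac{W}{3}$)
$N{\left(l \right)} = -2$ ($N{\left(l \right)} = \left(- \frac{1}{3}\right) 6 = -2$)
$N^{2}{\left(F \right)} = \left(-2\right)^{2} = 4$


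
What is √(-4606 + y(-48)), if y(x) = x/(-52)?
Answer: I*√778258/13 ≈ 67.861*I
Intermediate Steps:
y(x) = -x/52 (y(x) = x*(-1/52) = -x/52)
√(-4606 + y(-48)) = √(-4606 - 1/52*(-48)) = √(-4606 + 12/13) = √(-59866/13) = I*√778258/13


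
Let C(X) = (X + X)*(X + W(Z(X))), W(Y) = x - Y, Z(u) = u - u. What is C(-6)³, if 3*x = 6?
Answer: 110592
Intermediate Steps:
x = 2 (x = (⅓)*6 = 2)
Z(u) = 0
W(Y) = 2 - Y
C(X) = 2*X*(2 + X) (C(X) = (X + X)*(X + (2 - 1*0)) = (2*X)*(X + (2 + 0)) = (2*X)*(X + 2) = (2*X)*(2 + X) = 2*X*(2 + X))
C(-6)³ = (2*(-6)*(2 - 6))³ = (2*(-6)*(-4))³ = 48³ = 110592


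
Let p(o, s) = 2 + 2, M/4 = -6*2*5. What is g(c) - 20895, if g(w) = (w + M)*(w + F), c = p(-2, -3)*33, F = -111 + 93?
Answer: -33207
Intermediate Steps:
M = -240 (M = 4*(-6*2*5) = 4*(-12*5) = 4*(-60) = -240)
p(o, s) = 4
F = -18
c = 132 (c = 4*33 = 132)
g(w) = (-240 + w)*(-18 + w) (g(w) = (w - 240)*(w - 18) = (-240 + w)*(-18 + w))
g(c) - 20895 = (4320 + 132**2 - 258*132) - 20895 = (4320 + 17424 - 34056) - 20895 = -12312 - 20895 = -33207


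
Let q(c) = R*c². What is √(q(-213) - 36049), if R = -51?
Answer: 2*I*√587467 ≈ 1532.9*I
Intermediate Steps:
q(c) = -51*c²
√(q(-213) - 36049) = √(-51*(-213)² - 36049) = √(-51*45369 - 36049) = √(-2313819 - 36049) = √(-2349868) = 2*I*√587467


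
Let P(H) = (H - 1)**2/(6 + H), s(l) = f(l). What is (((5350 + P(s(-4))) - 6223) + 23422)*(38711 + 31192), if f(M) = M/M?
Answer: 1576242747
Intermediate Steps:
f(M) = 1
s(l) = 1
P(H) = (-1 + H)**2/(6 + H)
(((5350 + P(s(-4))) - 6223) + 23422)*(38711 + 31192) = (((5350 + (-1 + 1)**2/(6 + 1)) - 6223) + 23422)*(38711 + 31192) = (((5350 + 0**2/7) - 6223) + 23422)*69903 = (((5350 + 0*(1/7)) - 6223) + 23422)*69903 = (((5350 + 0) - 6223) + 23422)*69903 = ((5350 - 6223) + 23422)*69903 = (-873 + 23422)*69903 = 22549*69903 = 1576242747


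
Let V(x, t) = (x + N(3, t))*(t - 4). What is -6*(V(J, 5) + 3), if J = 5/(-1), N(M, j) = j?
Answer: -18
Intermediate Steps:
J = -5 (J = 5*(-1) = -5)
V(x, t) = (-4 + t)*(t + x) (V(x, t) = (x + t)*(t - 4) = (t + x)*(-4 + t) = (-4 + t)*(t + x))
-6*(V(J, 5) + 3) = -6*((5² - 4*5 - 4*(-5) + 5*(-5)) + 3) = -6*((25 - 20 + 20 - 25) + 3) = -6*(0 + 3) = -6*3 = -18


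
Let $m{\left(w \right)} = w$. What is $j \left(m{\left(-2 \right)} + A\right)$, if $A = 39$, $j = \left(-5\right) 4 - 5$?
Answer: $-925$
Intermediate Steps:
$j = -25$ ($j = -20 - 5 = -25$)
$j \left(m{\left(-2 \right)} + A\right) = - 25 \left(-2 + 39\right) = \left(-25\right) 37 = -925$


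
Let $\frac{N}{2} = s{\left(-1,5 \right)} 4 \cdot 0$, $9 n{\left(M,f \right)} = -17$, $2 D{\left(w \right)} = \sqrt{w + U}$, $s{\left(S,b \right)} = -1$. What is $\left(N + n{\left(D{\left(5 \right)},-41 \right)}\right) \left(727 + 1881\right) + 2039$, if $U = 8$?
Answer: $- \frac{25985}{9} \approx -2887.2$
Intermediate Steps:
$D{\left(w \right)} = \frac{\sqrt{8 + w}}{2}$ ($D{\left(w \right)} = \frac{\sqrt{w + 8}}{2} = \frac{\sqrt{8 + w}}{2}$)
$n{\left(M,f \right)} = - \frac{17}{9}$ ($n{\left(M,f \right)} = \frac{1}{9} \left(-17\right) = - \frac{17}{9}$)
$N = 0$ ($N = 2 \left(-1\right) 4 \cdot 0 = 2 \left(\left(-4\right) 0\right) = 2 \cdot 0 = 0$)
$\left(N + n{\left(D{\left(5 \right)},-41 \right)}\right) \left(727 + 1881\right) + 2039 = \left(0 - \frac{17}{9}\right) \left(727 + 1881\right) + 2039 = \left(- \frac{17}{9}\right) 2608 + 2039 = - \frac{44336}{9} + 2039 = - \frac{25985}{9}$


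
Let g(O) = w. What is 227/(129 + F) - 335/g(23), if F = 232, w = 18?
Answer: -116849/6498 ≈ -17.982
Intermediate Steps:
g(O) = 18
227/(129 + F) - 335/g(23) = 227/(129 + 232) - 335/18 = 227/361 - 335*1/18 = 227*(1/361) - 335/18 = 227/361 - 335/18 = -116849/6498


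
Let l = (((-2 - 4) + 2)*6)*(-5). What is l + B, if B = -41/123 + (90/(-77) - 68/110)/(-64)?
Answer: 552989/4620 ≈ 119.69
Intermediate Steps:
B = -1411/4620 (B = -41*1/123 + (90*(-1/77) - 68*1/110)*(-1/64) = -⅓ + (-90/77 - 34/55)*(-1/64) = -⅓ - 688/385*(-1/64) = -⅓ + 43/1540 = -1411/4620 ≈ -0.30541)
l = 120 (l = ((-6 + 2)*6)*(-5) = -4*6*(-5) = -24*(-5) = 120)
l + B = 120 - 1411/4620 = 552989/4620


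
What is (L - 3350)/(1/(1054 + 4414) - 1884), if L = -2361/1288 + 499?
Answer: 5022971783/3317150942 ≈ 1.5142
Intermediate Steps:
L = 640351/1288 (L = -2361*1/1288 + 499 = -2361/1288 + 499 = 640351/1288 ≈ 497.17)
(L - 3350)/(1/(1054 + 4414) - 1884) = (640351/1288 - 3350)/(1/(1054 + 4414) - 1884) = -3674449/(1288*(1/5468 - 1884)) = -3674449/(1288*(-10301711/5468)) = -3674449/1288*(-5468/10301711) = 5022971783/3317150942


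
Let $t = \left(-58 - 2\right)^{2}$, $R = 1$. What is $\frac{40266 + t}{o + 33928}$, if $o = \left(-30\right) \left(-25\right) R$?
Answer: $\frac{21933}{17339} \approx 1.265$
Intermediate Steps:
$t = 3600$ ($t = \left(-60\right)^{2} = 3600$)
$o = 750$ ($o = \left(-30\right) \left(-25\right) 1 = 750 \cdot 1 = 750$)
$\frac{40266 + t}{o + 33928} = \frac{40266 + 3600}{750 + 33928} = \frac{43866}{34678} = 43866 \cdot \frac{1}{34678} = \frac{21933}{17339}$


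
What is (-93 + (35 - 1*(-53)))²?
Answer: 25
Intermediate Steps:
(-93 + (35 - 1*(-53)))² = (-93 + (35 + 53))² = (-93 + 88)² = (-5)² = 25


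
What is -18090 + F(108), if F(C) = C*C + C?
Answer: -6318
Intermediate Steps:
F(C) = C + C² (F(C) = C² + C = C + C²)
-18090 + F(108) = -18090 + 108*(1 + 108) = -18090 + 108*109 = -18090 + 11772 = -6318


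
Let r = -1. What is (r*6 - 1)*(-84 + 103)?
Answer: -133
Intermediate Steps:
(r*6 - 1)*(-84 + 103) = (-1*6 - 1)*(-84 + 103) = (-6 - 1)*19 = -7*19 = -133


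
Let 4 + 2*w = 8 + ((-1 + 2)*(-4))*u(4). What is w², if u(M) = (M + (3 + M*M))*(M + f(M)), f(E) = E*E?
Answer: 842724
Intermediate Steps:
f(E) = E²
u(M) = (M + M²)*(3 + M + M²) (u(M) = (M + (3 + M*M))*(M + M²) = (M + (3 + M²))*(M + M²) = (3 + M + M²)*(M + M²) = (M + M²)*(3 + M + M²))
w = -918 (w = -2 + (8 + ((-1 + 2)*(-4))*(4*(3 + 4³ + 2*4² + 4*4)))/2 = -2 + (8 + (1*(-4))*(4*(3 + 64 + 2*16 + 16)))/2 = -2 + (8 - 16*(3 + 64 + 32 + 16))/2 = -2 + (8 - 16*115)/2 = -2 + (8 - 4*460)/2 = -2 + (8 - 1840)/2 = -2 + (½)*(-1832) = -2 - 916 = -918)
w² = (-918)² = 842724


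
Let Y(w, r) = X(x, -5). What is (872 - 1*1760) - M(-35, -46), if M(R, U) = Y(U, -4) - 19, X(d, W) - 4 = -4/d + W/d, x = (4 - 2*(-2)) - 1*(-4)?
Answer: -3489/4 ≈ -872.25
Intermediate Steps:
x = 12 (x = (4 + 4) + 4 = 8 + 4 = 12)
X(d, W) = 4 - 4/d + W/d (X(d, W) = 4 + (-4/d + W/d) = 4 - 4/d + W/d)
Y(w, r) = 13/4 (Y(w, r) = (-4 - 5 + 4*12)/12 = (-4 - 5 + 48)/12 = (1/12)*39 = 13/4)
M(R, U) = -63/4 (M(R, U) = 13/4 - 19 = -63/4)
(872 - 1*1760) - M(-35, -46) = (872 - 1*1760) - 1*(-63/4) = (872 - 1760) + 63/4 = -888 + 63/4 = -3489/4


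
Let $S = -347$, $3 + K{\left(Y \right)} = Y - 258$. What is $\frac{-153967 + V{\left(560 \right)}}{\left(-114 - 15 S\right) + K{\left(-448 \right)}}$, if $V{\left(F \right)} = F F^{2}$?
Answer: $\frac{175462033}{4382} \approx 40042.0$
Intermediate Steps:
$K{\left(Y \right)} = -261 + Y$ ($K{\left(Y \right)} = -3 + \left(Y - 258\right) = -3 + \left(-258 + Y\right) = -261 + Y$)
$V{\left(F \right)} = F^{3}$
$\frac{-153967 + V{\left(560 \right)}}{\left(-114 - 15 S\right) + K{\left(-448 \right)}} = \frac{-153967 + 560^{3}}{\left(-114 - -5205\right) - 709} = \frac{-153967 + 175616000}{\left(-114 + 5205\right) - 709} = \frac{175462033}{5091 - 709} = \frac{175462033}{4382}$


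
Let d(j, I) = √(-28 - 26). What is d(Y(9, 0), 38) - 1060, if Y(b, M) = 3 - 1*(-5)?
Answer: -1060 + 3*I*√6 ≈ -1060.0 + 7.3485*I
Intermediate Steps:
Y(b, M) = 8 (Y(b, M) = 3 + 5 = 8)
d(j, I) = 3*I*√6 (d(j, I) = √(-54) = 3*I*√6)
d(Y(9, 0), 38) - 1060 = 3*I*√6 - 1060 = -1060 + 3*I*√6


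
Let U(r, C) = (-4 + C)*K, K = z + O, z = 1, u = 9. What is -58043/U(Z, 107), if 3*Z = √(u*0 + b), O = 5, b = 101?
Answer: -58043/618 ≈ -93.921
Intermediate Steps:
K = 6 (K = 1 + 5 = 6)
Z = √101/3 (Z = √(9*0 + 101)/3 = √(0 + 101)/3 = √101/3 ≈ 3.3500)
U(r, C) = -24 + 6*C (U(r, C) = (-4 + C)*6 = -24 + 6*C)
-58043/U(Z, 107) = -58043/(-24 + 6*107) = -58043/(-24 + 642) = -58043/618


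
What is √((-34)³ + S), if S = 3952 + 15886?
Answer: I*√19466 ≈ 139.52*I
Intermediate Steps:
S = 19838
√((-34)³ + S) = √((-34)³ + 19838) = √(-39304 + 19838) = √(-19466) = I*√19466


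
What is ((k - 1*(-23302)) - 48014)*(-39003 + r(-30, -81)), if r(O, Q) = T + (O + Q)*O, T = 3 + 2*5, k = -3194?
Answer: 995127960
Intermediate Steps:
T = 13 (T = 3 + 10 = 13)
r(O, Q) = 13 + O*(O + Q) (r(O, Q) = 13 + (O + Q)*O = 13 + O*(O + Q))
((k - 1*(-23302)) - 48014)*(-39003 + r(-30, -81)) = ((-3194 - 1*(-23302)) - 48014)*(-39003 + (13 + (-30)² - 30*(-81))) = ((-3194 + 23302) - 48014)*(-39003 + (13 + 900 + 2430)) = (20108 - 48014)*(-39003 + 3343) = -27906*(-35660) = 995127960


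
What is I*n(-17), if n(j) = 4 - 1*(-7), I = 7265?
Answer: 79915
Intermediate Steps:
n(j) = 11 (n(j) = 4 + 7 = 11)
I*n(-17) = 7265*11 = 79915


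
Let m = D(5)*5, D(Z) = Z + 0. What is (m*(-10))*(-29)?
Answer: 7250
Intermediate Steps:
D(Z) = Z
m = 25 (m = 5*5 = 25)
(m*(-10))*(-29) = (25*(-10))*(-29) = -250*(-29) = 7250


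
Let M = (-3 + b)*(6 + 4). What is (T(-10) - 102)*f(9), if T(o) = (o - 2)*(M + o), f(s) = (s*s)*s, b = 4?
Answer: -74358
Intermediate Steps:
M = 10 (M = (-3 + 4)*(6 + 4) = 1*10 = 10)
f(s) = s³ (f(s) = s²*s = s³)
T(o) = (-2 + o)*(10 + o) (T(o) = (o - 2)*(10 + o) = (-2 + o)*(10 + o))
(T(-10) - 102)*f(9) = ((-20 + (-10)² + 8*(-10)) - 102)*9³ = ((-20 + 100 - 80) - 102)*729 = (0 - 102)*729 = -102*729 = -74358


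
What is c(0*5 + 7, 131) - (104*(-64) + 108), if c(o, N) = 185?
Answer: 6733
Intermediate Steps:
c(0*5 + 7, 131) - (104*(-64) + 108) = 185 - (104*(-64) + 108) = 185 - (-6656 + 108) = 185 - 1*(-6548) = 185 + 6548 = 6733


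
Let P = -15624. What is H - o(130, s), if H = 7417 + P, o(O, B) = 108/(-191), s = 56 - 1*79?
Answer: -1567429/191 ≈ -8206.4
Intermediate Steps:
s = -23 (s = 56 - 79 = -23)
o(O, B) = -108/191 (o(O, B) = 108*(-1/191) = -108/191)
H = -8207 (H = 7417 - 15624 = -8207)
H - o(130, s) = -8207 - 1*(-108/191) = -8207 + 108/191 = -1567429/191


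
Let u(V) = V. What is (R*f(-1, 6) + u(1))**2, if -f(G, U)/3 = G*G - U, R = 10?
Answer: 22801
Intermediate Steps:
f(G, U) = -3*G**2 + 3*U (f(G, U) = -3*(G*G - U) = -3*(G**2 - U) = -3*G**2 + 3*U)
(R*f(-1, 6) + u(1))**2 = (10*(-3*(-1)**2 + 3*6) + 1)**2 = (10*(-3*1 + 18) + 1)**2 = (10*(-3 + 18) + 1)**2 = (10*15 + 1)**2 = (150 + 1)**2 = 151**2 = 22801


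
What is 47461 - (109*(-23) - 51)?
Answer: 50019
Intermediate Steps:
47461 - (109*(-23) - 51) = 47461 - (-2507 - 51) = 47461 - 1*(-2558) = 47461 + 2558 = 50019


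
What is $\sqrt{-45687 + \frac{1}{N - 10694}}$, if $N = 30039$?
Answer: $\frac{i \sqrt{17097401445830}}{19345} \approx 213.75 i$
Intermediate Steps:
$\sqrt{-45687 + \frac{1}{N - 10694}} = \sqrt{-45687 + \frac{1}{30039 - 10694}} = \sqrt{-45687 + \frac{1}{19345}} = \sqrt{- \frac{883815014}{19345}} = \frac{i \sqrt{17097401445830}}{19345}$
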